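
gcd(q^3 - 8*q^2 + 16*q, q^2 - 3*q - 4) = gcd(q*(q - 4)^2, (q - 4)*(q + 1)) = q - 4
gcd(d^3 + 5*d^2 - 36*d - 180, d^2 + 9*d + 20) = d + 5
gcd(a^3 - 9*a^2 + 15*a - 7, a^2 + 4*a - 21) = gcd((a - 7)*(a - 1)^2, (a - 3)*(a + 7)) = 1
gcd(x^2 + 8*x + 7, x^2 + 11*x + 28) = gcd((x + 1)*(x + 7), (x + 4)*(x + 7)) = x + 7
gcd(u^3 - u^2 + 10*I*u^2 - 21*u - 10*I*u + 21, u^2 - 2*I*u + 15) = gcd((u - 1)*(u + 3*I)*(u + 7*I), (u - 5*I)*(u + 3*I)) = u + 3*I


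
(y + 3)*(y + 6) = y^2 + 9*y + 18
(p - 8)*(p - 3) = p^2 - 11*p + 24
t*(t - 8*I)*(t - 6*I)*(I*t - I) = I*t^4 + 14*t^3 - I*t^3 - 14*t^2 - 48*I*t^2 + 48*I*t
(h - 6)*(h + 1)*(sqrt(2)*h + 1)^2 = 2*h^4 - 10*h^3 + 2*sqrt(2)*h^3 - 10*sqrt(2)*h^2 - 11*h^2 - 12*sqrt(2)*h - 5*h - 6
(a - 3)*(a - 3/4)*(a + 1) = a^3 - 11*a^2/4 - 3*a/2 + 9/4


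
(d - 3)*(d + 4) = d^2 + d - 12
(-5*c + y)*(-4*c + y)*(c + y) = 20*c^3 + 11*c^2*y - 8*c*y^2 + y^3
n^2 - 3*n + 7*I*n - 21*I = (n - 3)*(n + 7*I)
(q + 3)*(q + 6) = q^2 + 9*q + 18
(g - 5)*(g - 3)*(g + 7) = g^3 - g^2 - 41*g + 105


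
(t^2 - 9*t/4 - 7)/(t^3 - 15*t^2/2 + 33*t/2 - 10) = (4*t + 7)/(2*(2*t^2 - 7*t + 5))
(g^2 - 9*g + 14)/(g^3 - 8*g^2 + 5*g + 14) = 1/(g + 1)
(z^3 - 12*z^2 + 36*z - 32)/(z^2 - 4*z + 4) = z - 8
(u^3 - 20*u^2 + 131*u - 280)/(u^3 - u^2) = (u^3 - 20*u^2 + 131*u - 280)/(u^2*(u - 1))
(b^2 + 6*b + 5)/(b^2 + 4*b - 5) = (b + 1)/(b - 1)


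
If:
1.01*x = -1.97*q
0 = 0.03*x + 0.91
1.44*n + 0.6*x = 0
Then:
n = 12.64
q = 15.55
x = -30.33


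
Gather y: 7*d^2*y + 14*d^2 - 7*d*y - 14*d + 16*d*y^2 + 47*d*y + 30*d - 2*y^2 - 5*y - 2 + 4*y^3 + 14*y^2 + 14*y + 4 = 14*d^2 + 16*d + 4*y^3 + y^2*(16*d + 12) + y*(7*d^2 + 40*d + 9) + 2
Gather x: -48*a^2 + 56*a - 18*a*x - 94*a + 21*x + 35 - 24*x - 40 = -48*a^2 - 38*a + x*(-18*a - 3) - 5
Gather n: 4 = 4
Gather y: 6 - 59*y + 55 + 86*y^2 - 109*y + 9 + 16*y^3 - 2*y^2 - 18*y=16*y^3 + 84*y^2 - 186*y + 70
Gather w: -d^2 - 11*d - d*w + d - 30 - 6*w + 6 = -d^2 - 10*d + w*(-d - 6) - 24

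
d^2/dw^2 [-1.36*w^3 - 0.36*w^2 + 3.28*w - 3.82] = -8.16*w - 0.72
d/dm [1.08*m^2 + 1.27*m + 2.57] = 2.16*m + 1.27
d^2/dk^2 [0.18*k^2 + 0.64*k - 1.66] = 0.360000000000000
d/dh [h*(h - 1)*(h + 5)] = 3*h^2 + 8*h - 5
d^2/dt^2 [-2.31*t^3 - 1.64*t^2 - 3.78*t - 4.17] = -13.86*t - 3.28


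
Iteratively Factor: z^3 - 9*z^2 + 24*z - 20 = (z - 5)*(z^2 - 4*z + 4) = (z - 5)*(z - 2)*(z - 2)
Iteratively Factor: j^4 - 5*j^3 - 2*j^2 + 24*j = (j - 4)*(j^3 - j^2 - 6*j) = (j - 4)*(j + 2)*(j^2 - 3*j) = j*(j - 4)*(j + 2)*(j - 3)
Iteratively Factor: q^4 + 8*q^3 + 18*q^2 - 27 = (q + 3)*(q^3 + 5*q^2 + 3*q - 9) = (q + 3)^2*(q^2 + 2*q - 3) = (q - 1)*(q + 3)^2*(q + 3)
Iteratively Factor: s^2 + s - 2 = (s + 2)*(s - 1)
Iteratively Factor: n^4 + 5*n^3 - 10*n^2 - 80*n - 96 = (n + 3)*(n^3 + 2*n^2 - 16*n - 32) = (n + 2)*(n + 3)*(n^2 - 16) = (n - 4)*(n + 2)*(n + 3)*(n + 4)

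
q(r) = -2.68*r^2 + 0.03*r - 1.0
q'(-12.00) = 64.35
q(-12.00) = -387.28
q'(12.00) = -64.29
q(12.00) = -386.56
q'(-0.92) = 4.96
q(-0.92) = -3.30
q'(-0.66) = 3.57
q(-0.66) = -2.19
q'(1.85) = -9.89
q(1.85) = -10.12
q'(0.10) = -0.51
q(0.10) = -1.02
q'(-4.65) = 24.95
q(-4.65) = -59.09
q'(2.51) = -13.42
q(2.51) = -17.81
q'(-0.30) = 1.64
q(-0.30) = -1.25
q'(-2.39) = 12.84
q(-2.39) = -16.38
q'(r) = 0.03 - 5.36*r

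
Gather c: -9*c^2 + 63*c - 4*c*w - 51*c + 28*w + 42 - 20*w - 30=-9*c^2 + c*(12 - 4*w) + 8*w + 12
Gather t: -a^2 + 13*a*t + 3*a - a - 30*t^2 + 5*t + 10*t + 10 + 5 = -a^2 + 2*a - 30*t^2 + t*(13*a + 15) + 15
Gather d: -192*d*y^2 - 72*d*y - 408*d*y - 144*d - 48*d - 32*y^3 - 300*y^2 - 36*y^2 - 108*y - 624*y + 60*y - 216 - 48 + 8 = d*(-192*y^2 - 480*y - 192) - 32*y^3 - 336*y^2 - 672*y - 256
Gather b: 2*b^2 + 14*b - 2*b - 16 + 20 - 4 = 2*b^2 + 12*b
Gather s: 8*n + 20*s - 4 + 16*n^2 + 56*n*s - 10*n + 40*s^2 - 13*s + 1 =16*n^2 - 2*n + 40*s^2 + s*(56*n + 7) - 3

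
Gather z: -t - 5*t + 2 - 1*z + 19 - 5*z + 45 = -6*t - 6*z + 66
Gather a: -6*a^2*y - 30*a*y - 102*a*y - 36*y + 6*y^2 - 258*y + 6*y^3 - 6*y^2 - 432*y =-6*a^2*y - 132*a*y + 6*y^3 - 726*y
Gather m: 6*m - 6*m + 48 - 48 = 0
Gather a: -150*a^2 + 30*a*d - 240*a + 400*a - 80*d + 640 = -150*a^2 + a*(30*d + 160) - 80*d + 640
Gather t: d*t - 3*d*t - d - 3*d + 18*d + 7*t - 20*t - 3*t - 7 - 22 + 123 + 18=14*d + t*(-2*d - 16) + 112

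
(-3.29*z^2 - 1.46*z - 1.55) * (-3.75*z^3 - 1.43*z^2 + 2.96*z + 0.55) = 12.3375*z^5 + 10.1797*z^4 - 1.8381*z^3 - 3.9146*z^2 - 5.391*z - 0.8525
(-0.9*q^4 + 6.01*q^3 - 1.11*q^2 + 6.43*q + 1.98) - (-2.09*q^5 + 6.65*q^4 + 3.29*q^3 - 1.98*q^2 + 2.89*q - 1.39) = 2.09*q^5 - 7.55*q^4 + 2.72*q^3 + 0.87*q^2 + 3.54*q + 3.37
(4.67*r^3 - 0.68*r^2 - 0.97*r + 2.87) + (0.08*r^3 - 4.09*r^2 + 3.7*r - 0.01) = 4.75*r^3 - 4.77*r^2 + 2.73*r + 2.86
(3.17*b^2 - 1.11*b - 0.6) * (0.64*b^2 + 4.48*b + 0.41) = 2.0288*b^4 + 13.4912*b^3 - 4.0571*b^2 - 3.1431*b - 0.246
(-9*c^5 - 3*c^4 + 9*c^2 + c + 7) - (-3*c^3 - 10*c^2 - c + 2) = -9*c^5 - 3*c^4 + 3*c^3 + 19*c^2 + 2*c + 5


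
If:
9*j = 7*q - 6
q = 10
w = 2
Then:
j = 64/9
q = 10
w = 2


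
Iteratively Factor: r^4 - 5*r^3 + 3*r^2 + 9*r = (r - 3)*(r^3 - 2*r^2 - 3*r) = r*(r - 3)*(r^2 - 2*r - 3) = r*(r - 3)*(r + 1)*(r - 3)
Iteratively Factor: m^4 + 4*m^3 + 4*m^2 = (m + 2)*(m^3 + 2*m^2) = (m + 2)^2*(m^2) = m*(m + 2)^2*(m)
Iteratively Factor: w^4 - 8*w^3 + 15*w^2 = (w - 5)*(w^3 - 3*w^2) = w*(w - 5)*(w^2 - 3*w) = w^2*(w - 5)*(w - 3)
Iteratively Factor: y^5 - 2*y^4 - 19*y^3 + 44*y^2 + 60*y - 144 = (y - 3)*(y^4 + y^3 - 16*y^2 - 4*y + 48) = (y - 3)*(y + 4)*(y^3 - 3*y^2 - 4*y + 12) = (y - 3)*(y + 2)*(y + 4)*(y^2 - 5*y + 6) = (y - 3)^2*(y + 2)*(y + 4)*(y - 2)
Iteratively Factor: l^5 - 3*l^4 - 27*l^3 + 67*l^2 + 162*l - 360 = (l + 3)*(l^4 - 6*l^3 - 9*l^2 + 94*l - 120) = (l - 5)*(l + 3)*(l^3 - l^2 - 14*l + 24) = (l - 5)*(l - 2)*(l + 3)*(l^2 + l - 12) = (l - 5)*(l - 2)*(l + 3)*(l + 4)*(l - 3)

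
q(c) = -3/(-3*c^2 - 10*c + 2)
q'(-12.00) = 0.00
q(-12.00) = 0.01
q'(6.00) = -0.00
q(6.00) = 0.02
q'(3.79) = -0.02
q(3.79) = 0.04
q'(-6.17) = 0.03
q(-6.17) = 0.06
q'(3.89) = -0.01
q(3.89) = 0.04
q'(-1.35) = -0.06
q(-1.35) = -0.30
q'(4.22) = -0.01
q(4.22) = 0.03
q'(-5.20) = 0.09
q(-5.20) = 0.11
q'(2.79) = -0.03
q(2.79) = 0.06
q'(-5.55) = 0.06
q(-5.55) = 0.09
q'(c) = -3*(6*c + 10)/(-3*c^2 - 10*c + 2)^2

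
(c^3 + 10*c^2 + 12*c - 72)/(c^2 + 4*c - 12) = c + 6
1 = 1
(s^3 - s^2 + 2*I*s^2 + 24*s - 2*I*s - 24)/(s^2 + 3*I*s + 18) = (s^2 - s*(1 + 4*I) + 4*I)/(s - 3*I)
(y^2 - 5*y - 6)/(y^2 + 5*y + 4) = (y - 6)/(y + 4)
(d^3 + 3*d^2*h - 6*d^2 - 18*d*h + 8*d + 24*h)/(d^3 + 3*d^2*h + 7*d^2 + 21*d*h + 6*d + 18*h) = (d^2 - 6*d + 8)/(d^2 + 7*d + 6)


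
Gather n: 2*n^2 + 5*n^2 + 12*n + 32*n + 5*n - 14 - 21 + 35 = 7*n^2 + 49*n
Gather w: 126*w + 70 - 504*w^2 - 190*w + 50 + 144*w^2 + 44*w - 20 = -360*w^2 - 20*w + 100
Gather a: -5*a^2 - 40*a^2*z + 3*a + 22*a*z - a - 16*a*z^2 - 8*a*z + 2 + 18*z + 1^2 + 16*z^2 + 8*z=a^2*(-40*z - 5) + a*(-16*z^2 + 14*z + 2) + 16*z^2 + 26*z + 3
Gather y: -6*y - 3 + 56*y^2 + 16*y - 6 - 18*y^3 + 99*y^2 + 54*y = -18*y^3 + 155*y^2 + 64*y - 9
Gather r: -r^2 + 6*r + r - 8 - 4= -r^2 + 7*r - 12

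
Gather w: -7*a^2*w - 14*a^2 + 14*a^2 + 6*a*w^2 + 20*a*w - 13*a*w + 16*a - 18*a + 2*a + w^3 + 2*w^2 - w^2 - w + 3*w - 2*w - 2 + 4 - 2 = w^3 + w^2*(6*a + 1) + w*(-7*a^2 + 7*a)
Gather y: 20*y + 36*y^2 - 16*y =36*y^2 + 4*y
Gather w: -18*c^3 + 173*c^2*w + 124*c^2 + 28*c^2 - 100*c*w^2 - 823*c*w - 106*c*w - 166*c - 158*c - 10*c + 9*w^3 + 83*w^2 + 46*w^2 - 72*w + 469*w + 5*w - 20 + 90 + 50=-18*c^3 + 152*c^2 - 334*c + 9*w^3 + w^2*(129 - 100*c) + w*(173*c^2 - 929*c + 402) + 120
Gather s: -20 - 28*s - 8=-28*s - 28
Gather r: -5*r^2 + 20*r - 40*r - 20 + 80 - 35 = -5*r^2 - 20*r + 25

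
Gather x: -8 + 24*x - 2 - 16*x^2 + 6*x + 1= -16*x^2 + 30*x - 9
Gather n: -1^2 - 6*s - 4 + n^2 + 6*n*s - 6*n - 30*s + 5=n^2 + n*(6*s - 6) - 36*s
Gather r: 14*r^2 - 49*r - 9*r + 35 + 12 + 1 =14*r^2 - 58*r + 48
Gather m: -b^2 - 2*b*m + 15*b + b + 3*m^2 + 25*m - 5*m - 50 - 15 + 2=-b^2 + 16*b + 3*m^2 + m*(20 - 2*b) - 63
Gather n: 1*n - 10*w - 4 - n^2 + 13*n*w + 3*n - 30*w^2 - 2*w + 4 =-n^2 + n*(13*w + 4) - 30*w^2 - 12*w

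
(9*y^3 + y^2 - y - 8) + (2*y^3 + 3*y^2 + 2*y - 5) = 11*y^3 + 4*y^2 + y - 13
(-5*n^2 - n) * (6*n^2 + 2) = -30*n^4 - 6*n^3 - 10*n^2 - 2*n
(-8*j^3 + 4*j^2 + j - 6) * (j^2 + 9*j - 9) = -8*j^5 - 68*j^4 + 109*j^3 - 33*j^2 - 63*j + 54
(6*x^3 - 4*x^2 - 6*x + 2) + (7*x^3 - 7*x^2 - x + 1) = 13*x^3 - 11*x^2 - 7*x + 3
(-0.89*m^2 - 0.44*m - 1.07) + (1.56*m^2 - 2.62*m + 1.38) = 0.67*m^2 - 3.06*m + 0.31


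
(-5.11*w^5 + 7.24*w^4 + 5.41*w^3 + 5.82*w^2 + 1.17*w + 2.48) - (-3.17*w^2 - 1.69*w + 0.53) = -5.11*w^5 + 7.24*w^4 + 5.41*w^3 + 8.99*w^2 + 2.86*w + 1.95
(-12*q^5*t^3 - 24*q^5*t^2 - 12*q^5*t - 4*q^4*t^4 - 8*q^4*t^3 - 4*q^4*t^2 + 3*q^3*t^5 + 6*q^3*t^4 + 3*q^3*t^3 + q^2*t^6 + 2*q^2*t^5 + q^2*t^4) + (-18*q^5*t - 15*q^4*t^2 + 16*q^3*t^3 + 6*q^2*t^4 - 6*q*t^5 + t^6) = -12*q^5*t^3 - 24*q^5*t^2 - 30*q^5*t - 4*q^4*t^4 - 8*q^4*t^3 - 19*q^4*t^2 + 3*q^3*t^5 + 6*q^3*t^4 + 19*q^3*t^3 + q^2*t^6 + 2*q^2*t^5 + 7*q^2*t^4 - 6*q*t^5 + t^6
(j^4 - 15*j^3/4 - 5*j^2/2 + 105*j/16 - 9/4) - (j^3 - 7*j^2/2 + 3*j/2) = j^4 - 19*j^3/4 + j^2 + 81*j/16 - 9/4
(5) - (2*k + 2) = 3 - 2*k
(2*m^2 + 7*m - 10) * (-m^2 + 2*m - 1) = -2*m^4 - 3*m^3 + 22*m^2 - 27*m + 10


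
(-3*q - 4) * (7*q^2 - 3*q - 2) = -21*q^3 - 19*q^2 + 18*q + 8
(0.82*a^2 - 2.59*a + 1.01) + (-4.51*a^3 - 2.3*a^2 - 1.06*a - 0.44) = -4.51*a^3 - 1.48*a^2 - 3.65*a + 0.57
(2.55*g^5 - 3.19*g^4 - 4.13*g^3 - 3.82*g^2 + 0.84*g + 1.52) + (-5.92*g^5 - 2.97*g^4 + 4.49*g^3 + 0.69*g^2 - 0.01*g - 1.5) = -3.37*g^5 - 6.16*g^4 + 0.36*g^3 - 3.13*g^2 + 0.83*g + 0.02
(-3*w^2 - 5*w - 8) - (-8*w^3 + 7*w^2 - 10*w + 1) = 8*w^3 - 10*w^2 + 5*w - 9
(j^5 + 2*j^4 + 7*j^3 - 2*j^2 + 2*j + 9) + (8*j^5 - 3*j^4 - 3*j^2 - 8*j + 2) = 9*j^5 - j^4 + 7*j^3 - 5*j^2 - 6*j + 11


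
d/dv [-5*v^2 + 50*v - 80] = 50 - 10*v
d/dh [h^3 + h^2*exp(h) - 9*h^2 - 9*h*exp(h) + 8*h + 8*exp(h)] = h^2*exp(h) + 3*h^2 - 7*h*exp(h) - 18*h - exp(h) + 8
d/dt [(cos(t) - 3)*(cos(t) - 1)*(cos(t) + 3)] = (-3*cos(t)^2 + 2*cos(t) + 9)*sin(t)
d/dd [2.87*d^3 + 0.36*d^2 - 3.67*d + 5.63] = 8.61*d^2 + 0.72*d - 3.67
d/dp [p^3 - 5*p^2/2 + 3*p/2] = 3*p^2 - 5*p + 3/2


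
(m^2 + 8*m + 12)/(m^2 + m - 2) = (m + 6)/(m - 1)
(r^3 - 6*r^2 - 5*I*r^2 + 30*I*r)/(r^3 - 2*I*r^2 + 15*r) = (r - 6)/(r + 3*I)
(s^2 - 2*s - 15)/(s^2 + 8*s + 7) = (s^2 - 2*s - 15)/(s^2 + 8*s + 7)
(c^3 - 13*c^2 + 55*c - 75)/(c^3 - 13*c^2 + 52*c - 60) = (c^2 - 8*c + 15)/(c^2 - 8*c + 12)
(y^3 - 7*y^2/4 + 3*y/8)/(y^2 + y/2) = (8*y^2 - 14*y + 3)/(4*(2*y + 1))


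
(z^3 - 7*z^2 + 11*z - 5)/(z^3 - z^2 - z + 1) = (z - 5)/(z + 1)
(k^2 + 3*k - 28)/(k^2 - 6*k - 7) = (-k^2 - 3*k + 28)/(-k^2 + 6*k + 7)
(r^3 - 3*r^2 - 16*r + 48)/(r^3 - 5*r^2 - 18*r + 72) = (r - 4)/(r - 6)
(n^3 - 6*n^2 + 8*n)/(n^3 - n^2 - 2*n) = (n - 4)/(n + 1)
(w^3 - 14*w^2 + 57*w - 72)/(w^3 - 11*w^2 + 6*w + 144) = (w^2 - 6*w + 9)/(w^2 - 3*w - 18)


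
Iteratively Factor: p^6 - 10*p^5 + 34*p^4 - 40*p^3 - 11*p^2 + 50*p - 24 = (p + 1)*(p^5 - 11*p^4 + 45*p^3 - 85*p^2 + 74*p - 24) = (p - 4)*(p + 1)*(p^4 - 7*p^3 + 17*p^2 - 17*p + 6) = (p - 4)*(p - 1)*(p + 1)*(p^3 - 6*p^2 + 11*p - 6) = (p - 4)*(p - 3)*(p - 1)*(p + 1)*(p^2 - 3*p + 2) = (p - 4)*(p - 3)*(p - 1)^2*(p + 1)*(p - 2)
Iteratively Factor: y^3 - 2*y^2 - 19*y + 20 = (y + 4)*(y^2 - 6*y + 5) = (y - 5)*(y + 4)*(y - 1)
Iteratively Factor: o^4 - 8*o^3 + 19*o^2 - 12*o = (o - 4)*(o^3 - 4*o^2 + 3*o) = (o - 4)*(o - 1)*(o^2 - 3*o) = o*(o - 4)*(o - 1)*(o - 3)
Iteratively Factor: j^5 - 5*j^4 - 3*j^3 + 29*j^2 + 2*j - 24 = (j - 3)*(j^4 - 2*j^3 - 9*j^2 + 2*j + 8) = (j - 3)*(j - 1)*(j^3 - j^2 - 10*j - 8) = (j - 3)*(j - 1)*(j + 2)*(j^2 - 3*j - 4) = (j - 3)*(j - 1)*(j + 1)*(j + 2)*(j - 4)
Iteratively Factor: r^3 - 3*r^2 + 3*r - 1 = (r - 1)*(r^2 - 2*r + 1) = (r - 1)^2*(r - 1)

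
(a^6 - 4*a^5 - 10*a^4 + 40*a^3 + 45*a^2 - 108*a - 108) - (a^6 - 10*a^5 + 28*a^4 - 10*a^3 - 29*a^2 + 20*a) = 6*a^5 - 38*a^4 + 50*a^3 + 74*a^2 - 128*a - 108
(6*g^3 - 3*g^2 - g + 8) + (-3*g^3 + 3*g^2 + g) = 3*g^3 + 8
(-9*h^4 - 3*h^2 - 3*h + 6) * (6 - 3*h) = 27*h^5 - 54*h^4 + 9*h^3 - 9*h^2 - 36*h + 36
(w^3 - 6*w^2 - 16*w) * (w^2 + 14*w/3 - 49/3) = w^5 - 4*w^4/3 - 181*w^3/3 + 70*w^2/3 + 784*w/3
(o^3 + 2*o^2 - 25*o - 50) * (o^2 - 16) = o^5 + 2*o^4 - 41*o^3 - 82*o^2 + 400*o + 800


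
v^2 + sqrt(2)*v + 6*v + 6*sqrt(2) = (v + 6)*(v + sqrt(2))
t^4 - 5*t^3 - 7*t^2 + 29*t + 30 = (t - 5)*(t - 3)*(t + 1)*(t + 2)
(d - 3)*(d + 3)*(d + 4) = d^3 + 4*d^2 - 9*d - 36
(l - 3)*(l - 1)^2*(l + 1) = l^4 - 4*l^3 + 2*l^2 + 4*l - 3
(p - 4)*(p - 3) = p^2 - 7*p + 12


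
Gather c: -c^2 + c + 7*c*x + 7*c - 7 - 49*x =-c^2 + c*(7*x + 8) - 49*x - 7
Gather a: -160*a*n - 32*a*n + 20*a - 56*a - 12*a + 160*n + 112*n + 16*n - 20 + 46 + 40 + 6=a*(-192*n - 48) + 288*n + 72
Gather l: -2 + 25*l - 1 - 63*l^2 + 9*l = -63*l^2 + 34*l - 3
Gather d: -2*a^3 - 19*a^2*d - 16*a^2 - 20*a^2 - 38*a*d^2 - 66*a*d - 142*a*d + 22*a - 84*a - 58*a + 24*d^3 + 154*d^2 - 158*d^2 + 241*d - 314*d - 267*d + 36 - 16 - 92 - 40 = -2*a^3 - 36*a^2 - 120*a + 24*d^3 + d^2*(-38*a - 4) + d*(-19*a^2 - 208*a - 340) - 112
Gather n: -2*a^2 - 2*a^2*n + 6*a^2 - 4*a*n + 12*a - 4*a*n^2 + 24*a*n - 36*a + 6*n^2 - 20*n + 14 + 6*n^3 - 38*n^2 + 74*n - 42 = 4*a^2 - 24*a + 6*n^3 + n^2*(-4*a - 32) + n*(-2*a^2 + 20*a + 54) - 28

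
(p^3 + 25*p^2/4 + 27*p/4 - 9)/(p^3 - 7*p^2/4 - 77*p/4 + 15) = (p + 3)/(p - 5)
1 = 1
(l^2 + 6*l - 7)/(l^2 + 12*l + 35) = (l - 1)/(l + 5)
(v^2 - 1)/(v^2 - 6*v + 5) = (v + 1)/(v - 5)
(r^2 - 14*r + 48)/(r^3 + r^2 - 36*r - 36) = (r - 8)/(r^2 + 7*r + 6)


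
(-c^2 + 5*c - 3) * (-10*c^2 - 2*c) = 10*c^4 - 48*c^3 + 20*c^2 + 6*c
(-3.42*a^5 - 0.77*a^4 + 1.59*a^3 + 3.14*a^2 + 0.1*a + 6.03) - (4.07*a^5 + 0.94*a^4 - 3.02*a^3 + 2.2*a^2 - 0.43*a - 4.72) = -7.49*a^5 - 1.71*a^4 + 4.61*a^3 + 0.94*a^2 + 0.53*a + 10.75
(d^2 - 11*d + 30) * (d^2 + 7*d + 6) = d^4 - 4*d^3 - 41*d^2 + 144*d + 180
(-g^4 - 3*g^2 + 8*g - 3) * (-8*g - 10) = 8*g^5 + 10*g^4 + 24*g^3 - 34*g^2 - 56*g + 30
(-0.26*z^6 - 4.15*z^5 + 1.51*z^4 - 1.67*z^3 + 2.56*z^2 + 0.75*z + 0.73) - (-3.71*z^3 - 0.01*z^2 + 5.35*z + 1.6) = -0.26*z^6 - 4.15*z^5 + 1.51*z^4 + 2.04*z^3 + 2.57*z^2 - 4.6*z - 0.87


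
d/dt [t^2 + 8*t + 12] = 2*t + 8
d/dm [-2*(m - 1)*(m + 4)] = -4*m - 6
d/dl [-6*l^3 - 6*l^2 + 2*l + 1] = -18*l^2 - 12*l + 2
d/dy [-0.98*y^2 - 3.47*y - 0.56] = -1.96*y - 3.47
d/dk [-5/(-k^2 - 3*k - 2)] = 5*(-2*k - 3)/(k^2 + 3*k + 2)^2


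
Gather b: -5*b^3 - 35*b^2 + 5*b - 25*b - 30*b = -5*b^3 - 35*b^2 - 50*b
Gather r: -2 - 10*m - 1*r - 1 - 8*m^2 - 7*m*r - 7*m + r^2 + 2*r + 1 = -8*m^2 - 17*m + r^2 + r*(1 - 7*m) - 2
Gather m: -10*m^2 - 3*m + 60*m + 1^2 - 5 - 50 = -10*m^2 + 57*m - 54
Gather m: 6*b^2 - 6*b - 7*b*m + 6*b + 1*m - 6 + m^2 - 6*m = 6*b^2 + m^2 + m*(-7*b - 5) - 6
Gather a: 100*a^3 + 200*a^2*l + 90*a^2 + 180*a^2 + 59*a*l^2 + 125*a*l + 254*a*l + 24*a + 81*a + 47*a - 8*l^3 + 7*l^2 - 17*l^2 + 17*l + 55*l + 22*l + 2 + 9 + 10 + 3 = 100*a^3 + a^2*(200*l + 270) + a*(59*l^2 + 379*l + 152) - 8*l^3 - 10*l^2 + 94*l + 24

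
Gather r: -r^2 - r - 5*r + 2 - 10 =-r^2 - 6*r - 8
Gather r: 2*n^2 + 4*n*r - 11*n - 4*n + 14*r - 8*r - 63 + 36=2*n^2 - 15*n + r*(4*n + 6) - 27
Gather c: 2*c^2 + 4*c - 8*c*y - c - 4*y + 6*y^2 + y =2*c^2 + c*(3 - 8*y) + 6*y^2 - 3*y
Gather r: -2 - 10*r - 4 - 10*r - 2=-20*r - 8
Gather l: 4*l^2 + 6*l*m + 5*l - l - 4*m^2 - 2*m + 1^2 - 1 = 4*l^2 + l*(6*m + 4) - 4*m^2 - 2*m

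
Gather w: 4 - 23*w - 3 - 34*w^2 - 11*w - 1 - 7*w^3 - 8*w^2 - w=-7*w^3 - 42*w^2 - 35*w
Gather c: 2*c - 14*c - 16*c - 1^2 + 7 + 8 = 14 - 28*c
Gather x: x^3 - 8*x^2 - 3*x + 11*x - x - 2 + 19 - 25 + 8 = x^3 - 8*x^2 + 7*x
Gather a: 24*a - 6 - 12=24*a - 18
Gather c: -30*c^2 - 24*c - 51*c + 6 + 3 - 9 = -30*c^2 - 75*c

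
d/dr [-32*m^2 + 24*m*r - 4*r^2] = 24*m - 8*r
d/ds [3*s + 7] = 3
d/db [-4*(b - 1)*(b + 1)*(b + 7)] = -12*b^2 - 56*b + 4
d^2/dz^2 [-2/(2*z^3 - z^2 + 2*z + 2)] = 4*((6*z - 1)*(2*z^3 - z^2 + 2*z + 2) - 4*(3*z^2 - z + 1)^2)/(2*z^3 - z^2 + 2*z + 2)^3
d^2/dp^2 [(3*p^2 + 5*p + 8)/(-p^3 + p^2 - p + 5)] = 2*(-3*p^6 - 15*p^5 - 24*p^4 - 44*p^3 - 153*p^2 - 21*p - 68)/(p^9 - 3*p^8 + 6*p^7 - 22*p^6 + 36*p^5 - 48*p^4 + 106*p^3 - 90*p^2 + 75*p - 125)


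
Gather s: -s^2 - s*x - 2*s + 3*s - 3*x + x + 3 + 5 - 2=-s^2 + s*(1 - x) - 2*x + 6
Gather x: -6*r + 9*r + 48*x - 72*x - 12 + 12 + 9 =3*r - 24*x + 9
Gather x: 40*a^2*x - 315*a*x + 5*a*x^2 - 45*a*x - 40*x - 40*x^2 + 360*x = x^2*(5*a - 40) + x*(40*a^2 - 360*a + 320)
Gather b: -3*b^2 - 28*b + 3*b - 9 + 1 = -3*b^2 - 25*b - 8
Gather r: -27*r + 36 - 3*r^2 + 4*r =-3*r^2 - 23*r + 36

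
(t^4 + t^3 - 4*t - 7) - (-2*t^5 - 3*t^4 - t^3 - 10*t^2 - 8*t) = 2*t^5 + 4*t^4 + 2*t^3 + 10*t^2 + 4*t - 7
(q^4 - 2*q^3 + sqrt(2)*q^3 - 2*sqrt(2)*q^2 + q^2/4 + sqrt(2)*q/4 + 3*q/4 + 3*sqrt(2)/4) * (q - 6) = q^5 - 8*q^4 + sqrt(2)*q^4 - 8*sqrt(2)*q^3 + 49*q^3/4 - 3*q^2/4 + 49*sqrt(2)*q^2/4 - 9*q/2 - 3*sqrt(2)*q/4 - 9*sqrt(2)/2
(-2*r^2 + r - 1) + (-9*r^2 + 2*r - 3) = -11*r^2 + 3*r - 4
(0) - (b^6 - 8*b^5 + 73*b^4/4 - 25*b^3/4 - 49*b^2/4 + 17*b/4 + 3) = -b^6 + 8*b^5 - 73*b^4/4 + 25*b^3/4 + 49*b^2/4 - 17*b/4 - 3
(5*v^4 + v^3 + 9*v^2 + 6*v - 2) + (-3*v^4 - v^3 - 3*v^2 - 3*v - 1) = 2*v^4 + 6*v^2 + 3*v - 3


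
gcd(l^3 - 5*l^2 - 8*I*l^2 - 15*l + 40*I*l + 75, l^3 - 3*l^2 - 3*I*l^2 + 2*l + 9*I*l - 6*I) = l - 3*I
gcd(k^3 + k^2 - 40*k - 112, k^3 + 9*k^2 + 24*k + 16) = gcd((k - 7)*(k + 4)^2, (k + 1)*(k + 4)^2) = k^2 + 8*k + 16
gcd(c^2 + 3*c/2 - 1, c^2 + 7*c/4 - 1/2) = c + 2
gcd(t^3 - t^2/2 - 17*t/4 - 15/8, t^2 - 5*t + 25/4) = t - 5/2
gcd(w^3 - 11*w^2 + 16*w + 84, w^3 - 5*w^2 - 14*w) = w^2 - 5*w - 14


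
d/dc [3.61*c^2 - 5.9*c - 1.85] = 7.22*c - 5.9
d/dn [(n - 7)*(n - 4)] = 2*n - 11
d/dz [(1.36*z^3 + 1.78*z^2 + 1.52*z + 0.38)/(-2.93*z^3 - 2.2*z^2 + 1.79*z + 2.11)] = (2.2234*z^4 + 13.776*z^3 + 18.4792*z^2 + 9.1836*z + 2.527)/(8.5849*z^6 + 12.892*z^5 - 5.6494*z^4 - 20.2406*z^3 - 6.0799*z^2 + 7.5538*z + 4.4521)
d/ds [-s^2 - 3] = -2*s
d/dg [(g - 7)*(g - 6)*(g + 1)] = 3*g^2 - 24*g + 29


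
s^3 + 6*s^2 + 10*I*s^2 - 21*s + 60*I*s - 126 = (s + 6)*(s + 3*I)*(s + 7*I)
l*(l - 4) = l^2 - 4*l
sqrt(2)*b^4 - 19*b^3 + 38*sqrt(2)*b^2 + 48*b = b*(b - 6*sqrt(2))*(b - 4*sqrt(2))*(sqrt(2)*b + 1)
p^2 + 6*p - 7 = (p - 1)*(p + 7)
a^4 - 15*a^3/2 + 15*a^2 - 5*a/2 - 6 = (a - 4)*(a - 3)*(a - 1)*(a + 1/2)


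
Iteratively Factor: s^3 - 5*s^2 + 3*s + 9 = (s + 1)*(s^2 - 6*s + 9) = (s - 3)*(s + 1)*(s - 3)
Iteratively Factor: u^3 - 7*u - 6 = (u + 2)*(u^2 - 2*u - 3) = (u - 3)*(u + 2)*(u + 1)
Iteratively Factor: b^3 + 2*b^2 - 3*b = (b - 1)*(b^2 + 3*b) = b*(b - 1)*(b + 3)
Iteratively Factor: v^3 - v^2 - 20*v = (v - 5)*(v^2 + 4*v) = (v - 5)*(v + 4)*(v)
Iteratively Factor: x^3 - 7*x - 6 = (x + 2)*(x^2 - 2*x - 3) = (x - 3)*(x + 2)*(x + 1)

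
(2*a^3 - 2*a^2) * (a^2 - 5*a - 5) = 2*a^5 - 12*a^4 + 10*a^2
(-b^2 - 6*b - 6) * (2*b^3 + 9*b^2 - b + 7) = -2*b^5 - 21*b^4 - 65*b^3 - 55*b^2 - 36*b - 42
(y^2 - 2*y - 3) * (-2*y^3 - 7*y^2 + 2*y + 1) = -2*y^5 - 3*y^4 + 22*y^3 + 18*y^2 - 8*y - 3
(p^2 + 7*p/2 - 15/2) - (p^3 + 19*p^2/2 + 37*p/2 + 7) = -p^3 - 17*p^2/2 - 15*p - 29/2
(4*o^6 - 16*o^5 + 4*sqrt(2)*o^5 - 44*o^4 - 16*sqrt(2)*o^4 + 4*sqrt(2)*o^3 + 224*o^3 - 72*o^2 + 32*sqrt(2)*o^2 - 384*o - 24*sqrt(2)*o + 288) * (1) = 4*o^6 - 16*o^5 + 4*sqrt(2)*o^5 - 44*o^4 - 16*sqrt(2)*o^4 + 4*sqrt(2)*o^3 + 224*o^3 - 72*o^2 + 32*sqrt(2)*o^2 - 384*o - 24*sqrt(2)*o + 288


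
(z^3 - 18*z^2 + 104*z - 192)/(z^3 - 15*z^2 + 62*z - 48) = (z - 4)/(z - 1)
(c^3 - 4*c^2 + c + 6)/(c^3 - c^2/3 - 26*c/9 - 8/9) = 9*(c^2 - 2*c - 3)/(9*c^2 + 15*c + 4)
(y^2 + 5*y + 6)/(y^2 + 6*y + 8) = (y + 3)/(y + 4)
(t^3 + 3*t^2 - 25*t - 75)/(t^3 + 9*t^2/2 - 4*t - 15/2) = 2*(t^2 - 2*t - 15)/(2*t^2 - t - 3)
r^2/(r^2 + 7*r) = r/(r + 7)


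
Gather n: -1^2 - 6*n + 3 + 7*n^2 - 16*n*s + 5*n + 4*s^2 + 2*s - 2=7*n^2 + n*(-16*s - 1) + 4*s^2 + 2*s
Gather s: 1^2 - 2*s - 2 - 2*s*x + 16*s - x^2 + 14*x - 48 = s*(14 - 2*x) - x^2 + 14*x - 49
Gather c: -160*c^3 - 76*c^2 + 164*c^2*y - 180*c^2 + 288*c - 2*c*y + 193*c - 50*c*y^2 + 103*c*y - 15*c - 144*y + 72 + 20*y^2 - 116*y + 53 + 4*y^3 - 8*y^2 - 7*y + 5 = -160*c^3 + c^2*(164*y - 256) + c*(-50*y^2 + 101*y + 466) + 4*y^3 + 12*y^2 - 267*y + 130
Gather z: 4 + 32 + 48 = 84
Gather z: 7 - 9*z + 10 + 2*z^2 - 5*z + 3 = 2*z^2 - 14*z + 20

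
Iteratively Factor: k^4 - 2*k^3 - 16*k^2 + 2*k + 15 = (k - 5)*(k^3 + 3*k^2 - k - 3) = (k - 5)*(k + 3)*(k^2 - 1) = (k - 5)*(k - 1)*(k + 3)*(k + 1)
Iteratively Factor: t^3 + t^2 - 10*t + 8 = (t - 2)*(t^2 + 3*t - 4) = (t - 2)*(t + 4)*(t - 1)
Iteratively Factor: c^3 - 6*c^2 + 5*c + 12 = (c - 3)*(c^2 - 3*c - 4) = (c - 3)*(c + 1)*(c - 4)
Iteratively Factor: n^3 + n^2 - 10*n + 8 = (n - 1)*(n^2 + 2*n - 8) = (n - 2)*(n - 1)*(n + 4)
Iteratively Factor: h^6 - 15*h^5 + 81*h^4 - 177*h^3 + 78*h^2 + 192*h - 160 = (h + 1)*(h^5 - 16*h^4 + 97*h^3 - 274*h^2 + 352*h - 160) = (h - 4)*(h + 1)*(h^4 - 12*h^3 + 49*h^2 - 78*h + 40) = (h - 4)^2*(h + 1)*(h^3 - 8*h^2 + 17*h - 10) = (h - 5)*(h - 4)^2*(h + 1)*(h^2 - 3*h + 2) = (h - 5)*(h - 4)^2*(h - 2)*(h + 1)*(h - 1)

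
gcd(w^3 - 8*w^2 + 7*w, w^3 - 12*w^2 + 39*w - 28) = w^2 - 8*w + 7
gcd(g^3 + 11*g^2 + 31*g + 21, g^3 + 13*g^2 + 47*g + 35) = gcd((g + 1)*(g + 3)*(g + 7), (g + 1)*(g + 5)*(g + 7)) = g^2 + 8*g + 7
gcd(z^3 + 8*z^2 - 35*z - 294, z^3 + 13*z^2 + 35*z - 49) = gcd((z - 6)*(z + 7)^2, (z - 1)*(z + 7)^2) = z^2 + 14*z + 49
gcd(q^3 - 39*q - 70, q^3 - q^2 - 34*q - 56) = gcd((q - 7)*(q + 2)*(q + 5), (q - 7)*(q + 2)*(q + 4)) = q^2 - 5*q - 14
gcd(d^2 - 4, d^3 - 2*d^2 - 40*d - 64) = d + 2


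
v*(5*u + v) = 5*u*v + v^2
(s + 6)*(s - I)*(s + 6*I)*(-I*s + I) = -I*s^4 + 5*s^3 - 5*I*s^3 + 25*s^2 - 30*s - 30*I*s + 36*I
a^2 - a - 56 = (a - 8)*(a + 7)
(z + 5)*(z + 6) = z^2 + 11*z + 30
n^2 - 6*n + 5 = (n - 5)*(n - 1)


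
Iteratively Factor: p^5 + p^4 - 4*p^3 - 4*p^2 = (p)*(p^4 + p^3 - 4*p^2 - 4*p) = p*(p + 1)*(p^3 - 4*p) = p^2*(p + 1)*(p^2 - 4) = p^2*(p + 1)*(p + 2)*(p - 2)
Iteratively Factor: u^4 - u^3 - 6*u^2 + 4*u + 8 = (u - 2)*(u^3 + u^2 - 4*u - 4) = (u - 2)^2*(u^2 + 3*u + 2) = (u - 2)^2*(u + 1)*(u + 2)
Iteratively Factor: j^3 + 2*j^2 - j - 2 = (j - 1)*(j^2 + 3*j + 2) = (j - 1)*(j + 2)*(j + 1)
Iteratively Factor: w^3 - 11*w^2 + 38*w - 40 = (w - 2)*(w^2 - 9*w + 20) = (w - 5)*(w - 2)*(w - 4)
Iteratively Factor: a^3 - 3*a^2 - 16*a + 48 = (a - 3)*(a^2 - 16) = (a - 4)*(a - 3)*(a + 4)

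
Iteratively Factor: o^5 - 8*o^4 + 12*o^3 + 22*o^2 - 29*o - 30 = (o - 2)*(o^4 - 6*o^3 + 22*o + 15) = (o - 2)*(o + 1)*(o^3 - 7*o^2 + 7*o + 15) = (o - 3)*(o - 2)*(o + 1)*(o^2 - 4*o - 5) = (o - 5)*(o - 3)*(o - 2)*(o + 1)*(o + 1)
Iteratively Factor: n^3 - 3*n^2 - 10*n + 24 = (n - 2)*(n^2 - n - 12) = (n - 2)*(n + 3)*(n - 4)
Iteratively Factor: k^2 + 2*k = (k + 2)*(k)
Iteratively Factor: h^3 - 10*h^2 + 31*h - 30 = (h - 2)*(h^2 - 8*h + 15) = (h - 5)*(h - 2)*(h - 3)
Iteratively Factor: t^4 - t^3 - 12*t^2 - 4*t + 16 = (t - 4)*(t^3 + 3*t^2 - 4) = (t - 4)*(t - 1)*(t^2 + 4*t + 4) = (t - 4)*(t - 1)*(t + 2)*(t + 2)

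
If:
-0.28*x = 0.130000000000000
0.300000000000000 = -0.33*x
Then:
No Solution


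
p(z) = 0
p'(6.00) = 0.00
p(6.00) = 0.00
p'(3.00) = 0.00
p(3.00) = 0.00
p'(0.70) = 0.00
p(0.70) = 0.00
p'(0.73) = 0.00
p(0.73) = 0.00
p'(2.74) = 0.00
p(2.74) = 0.00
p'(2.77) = 0.00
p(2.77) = 0.00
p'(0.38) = 0.00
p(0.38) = 0.00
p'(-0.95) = 0.00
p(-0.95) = 0.00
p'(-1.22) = 0.00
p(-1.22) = 0.00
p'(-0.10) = 0.00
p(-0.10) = 0.00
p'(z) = 0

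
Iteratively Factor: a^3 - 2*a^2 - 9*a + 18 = (a + 3)*(a^2 - 5*a + 6) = (a - 3)*(a + 3)*(a - 2)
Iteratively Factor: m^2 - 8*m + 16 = (m - 4)*(m - 4)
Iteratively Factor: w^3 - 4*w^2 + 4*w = (w - 2)*(w^2 - 2*w) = w*(w - 2)*(w - 2)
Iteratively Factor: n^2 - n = (n - 1)*(n)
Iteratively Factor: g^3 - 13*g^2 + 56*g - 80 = (g - 5)*(g^2 - 8*g + 16) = (g - 5)*(g - 4)*(g - 4)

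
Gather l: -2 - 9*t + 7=5 - 9*t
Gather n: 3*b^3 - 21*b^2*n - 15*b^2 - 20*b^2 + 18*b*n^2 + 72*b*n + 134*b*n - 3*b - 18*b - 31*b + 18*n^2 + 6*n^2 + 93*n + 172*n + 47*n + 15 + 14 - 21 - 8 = 3*b^3 - 35*b^2 - 52*b + n^2*(18*b + 24) + n*(-21*b^2 + 206*b + 312)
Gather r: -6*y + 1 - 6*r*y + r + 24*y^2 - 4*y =r*(1 - 6*y) + 24*y^2 - 10*y + 1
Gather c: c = c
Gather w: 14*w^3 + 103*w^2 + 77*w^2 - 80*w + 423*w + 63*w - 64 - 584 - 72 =14*w^3 + 180*w^2 + 406*w - 720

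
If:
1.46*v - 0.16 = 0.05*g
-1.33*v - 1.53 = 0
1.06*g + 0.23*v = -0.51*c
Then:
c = 76.99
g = -36.79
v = -1.15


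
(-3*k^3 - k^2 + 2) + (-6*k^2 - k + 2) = -3*k^3 - 7*k^2 - k + 4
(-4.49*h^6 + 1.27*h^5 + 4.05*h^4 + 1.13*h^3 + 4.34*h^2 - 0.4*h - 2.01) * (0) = 0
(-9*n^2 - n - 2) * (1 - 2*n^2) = 18*n^4 + 2*n^3 - 5*n^2 - n - 2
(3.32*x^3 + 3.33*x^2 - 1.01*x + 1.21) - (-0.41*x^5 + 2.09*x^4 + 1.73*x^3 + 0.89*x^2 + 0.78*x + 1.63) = 0.41*x^5 - 2.09*x^4 + 1.59*x^3 + 2.44*x^2 - 1.79*x - 0.42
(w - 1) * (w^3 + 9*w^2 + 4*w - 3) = w^4 + 8*w^3 - 5*w^2 - 7*w + 3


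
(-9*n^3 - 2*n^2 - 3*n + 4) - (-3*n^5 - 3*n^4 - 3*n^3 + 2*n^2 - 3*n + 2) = 3*n^5 + 3*n^4 - 6*n^3 - 4*n^2 + 2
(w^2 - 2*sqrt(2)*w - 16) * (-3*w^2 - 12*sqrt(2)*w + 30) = -3*w^4 - 6*sqrt(2)*w^3 + 126*w^2 + 132*sqrt(2)*w - 480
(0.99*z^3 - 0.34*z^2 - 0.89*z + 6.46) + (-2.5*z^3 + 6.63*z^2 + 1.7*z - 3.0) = -1.51*z^3 + 6.29*z^2 + 0.81*z + 3.46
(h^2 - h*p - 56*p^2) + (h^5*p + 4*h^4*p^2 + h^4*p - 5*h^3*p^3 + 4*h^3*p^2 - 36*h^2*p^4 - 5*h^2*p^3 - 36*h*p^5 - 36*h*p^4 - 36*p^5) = h^5*p + 4*h^4*p^2 + h^4*p - 5*h^3*p^3 + 4*h^3*p^2 - 36*h^2*p^4 - 5*h^2*p^3 + h^2 - 36*h*p^5 - 36*h*p^4 - h*p - 36*p^5 - 56*p^2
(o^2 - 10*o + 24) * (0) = 0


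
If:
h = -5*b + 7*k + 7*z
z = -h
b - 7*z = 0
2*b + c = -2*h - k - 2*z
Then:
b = 7*z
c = -125*z/7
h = -z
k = 27*z/7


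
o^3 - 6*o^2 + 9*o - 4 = (o - 4)*(o - 1)^2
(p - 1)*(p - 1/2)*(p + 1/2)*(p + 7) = p^4 + 6*p^3 - 29*p^2/4 - 3*p/2 + 7/4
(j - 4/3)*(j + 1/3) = j^2 - j - 4/9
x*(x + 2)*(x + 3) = x^3 + 5*x^2 + 6*x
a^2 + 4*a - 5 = (a - 1)*(a + 5)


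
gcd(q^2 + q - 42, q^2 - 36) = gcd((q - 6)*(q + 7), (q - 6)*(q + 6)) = q - 6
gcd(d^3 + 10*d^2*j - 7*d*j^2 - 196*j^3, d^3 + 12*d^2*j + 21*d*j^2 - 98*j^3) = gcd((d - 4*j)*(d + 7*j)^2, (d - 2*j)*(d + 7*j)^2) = d^2 + 14*d*j + 49*j^2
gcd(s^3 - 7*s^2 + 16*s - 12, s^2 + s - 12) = s - 3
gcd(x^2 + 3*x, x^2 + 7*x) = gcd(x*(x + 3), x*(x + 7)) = x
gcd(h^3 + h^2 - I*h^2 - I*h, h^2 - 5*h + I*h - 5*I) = 1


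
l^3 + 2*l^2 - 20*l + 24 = (l - 2)^2*(l + 6)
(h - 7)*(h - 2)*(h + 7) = h^3 - 2*h^2 - 49*h + 98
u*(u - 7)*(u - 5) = u^3 - 12*u^2 + 35*u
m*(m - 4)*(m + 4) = m^3 - 16*m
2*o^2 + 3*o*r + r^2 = (o + r)*(2*o + r)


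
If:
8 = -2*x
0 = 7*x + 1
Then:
No Solution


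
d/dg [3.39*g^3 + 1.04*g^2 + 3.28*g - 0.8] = 10.17*g^2 + 2.08*g + 3.28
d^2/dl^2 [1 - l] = 0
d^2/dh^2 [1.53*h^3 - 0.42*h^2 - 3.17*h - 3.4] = 9.18*h - 0.84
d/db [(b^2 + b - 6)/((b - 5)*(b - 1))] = (-7*b^2 + 22*b - 31)/(b^4 - 12*b^3 + 46*b^2 - 60*b + 25)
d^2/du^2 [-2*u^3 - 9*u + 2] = -12*u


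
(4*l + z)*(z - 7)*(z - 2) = 4*l*z^2 - 36*l*z + 56*l + z^3 - 9*z^2 + 14*z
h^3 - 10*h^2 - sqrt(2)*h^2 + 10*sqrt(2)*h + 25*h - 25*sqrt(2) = (h - 5)^2*(h - sqrt(2))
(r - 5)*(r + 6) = r^2 + r - 30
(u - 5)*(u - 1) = u^2 - 6*u + 5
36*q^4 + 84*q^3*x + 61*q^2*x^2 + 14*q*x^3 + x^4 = (q + x)^2*(6*q + x)^2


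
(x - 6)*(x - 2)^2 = x^3 - 10*x^2 + 28*x - 24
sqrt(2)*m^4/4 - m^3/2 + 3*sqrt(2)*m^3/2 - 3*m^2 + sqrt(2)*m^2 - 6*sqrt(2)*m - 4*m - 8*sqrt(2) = (m/2 + 1)*(m + 4)*(m - 2*sqrt(2))*(sqrt(2)*m/2 + 1)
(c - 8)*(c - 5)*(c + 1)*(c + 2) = c^4 - 10*c^3 + 3*c^2 + 94*c + 80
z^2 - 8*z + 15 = (z - 5)*(z - 3)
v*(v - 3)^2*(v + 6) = v^4 - 27*v^2 + 54*v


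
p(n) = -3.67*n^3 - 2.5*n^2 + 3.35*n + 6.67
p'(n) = -11.01*n^2 - 5.0*n + 3.35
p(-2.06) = 21.24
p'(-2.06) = -33.07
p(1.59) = -9.08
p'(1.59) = -32.43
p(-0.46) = 4.96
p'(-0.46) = 3.32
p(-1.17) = 5.21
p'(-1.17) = -5.87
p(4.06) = -266.55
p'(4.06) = -198.43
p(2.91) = -95.19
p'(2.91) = -104.43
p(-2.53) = 41.63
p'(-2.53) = -54.47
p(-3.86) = 167.56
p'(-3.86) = -141.39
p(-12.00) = 5948.23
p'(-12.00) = -1522.09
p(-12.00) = 5948.23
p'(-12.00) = -1522.09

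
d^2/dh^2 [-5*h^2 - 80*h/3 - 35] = -10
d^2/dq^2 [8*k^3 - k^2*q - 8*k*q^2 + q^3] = -16*k + 6*q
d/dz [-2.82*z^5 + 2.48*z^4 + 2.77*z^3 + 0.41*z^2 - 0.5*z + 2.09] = -14.1*z^4 + 9.92*z^3 + 8.31*z^2 + 0.82*z - 0.5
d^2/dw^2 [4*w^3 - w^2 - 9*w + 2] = 24*w - 2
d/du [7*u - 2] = 7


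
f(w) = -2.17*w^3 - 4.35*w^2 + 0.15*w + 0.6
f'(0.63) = -7.91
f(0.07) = 0.59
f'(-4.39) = -87.12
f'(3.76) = -124.60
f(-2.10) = 1.20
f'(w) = -6.51*w^2 - 8.7*w + 0.15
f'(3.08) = -88.40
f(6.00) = -623.82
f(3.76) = -175.69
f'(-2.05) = -9.37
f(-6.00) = 311.82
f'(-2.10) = -10.29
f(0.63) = -1.57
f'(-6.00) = -182.01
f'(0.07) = -0.49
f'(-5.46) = -146.42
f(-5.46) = 223.31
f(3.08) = -103.61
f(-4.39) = 99.70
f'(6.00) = -286.41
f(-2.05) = 0.71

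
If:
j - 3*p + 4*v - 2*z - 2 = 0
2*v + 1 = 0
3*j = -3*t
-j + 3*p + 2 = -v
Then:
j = -t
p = -t/3 - 1/2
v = -1/2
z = -5/4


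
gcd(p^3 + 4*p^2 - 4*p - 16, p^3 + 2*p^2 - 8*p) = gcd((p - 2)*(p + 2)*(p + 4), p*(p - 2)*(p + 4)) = p^2 + 2*p - 8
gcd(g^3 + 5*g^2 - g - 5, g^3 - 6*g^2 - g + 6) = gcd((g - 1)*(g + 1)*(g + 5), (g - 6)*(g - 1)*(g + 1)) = g^2 - 1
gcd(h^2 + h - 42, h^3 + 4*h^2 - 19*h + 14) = h + 7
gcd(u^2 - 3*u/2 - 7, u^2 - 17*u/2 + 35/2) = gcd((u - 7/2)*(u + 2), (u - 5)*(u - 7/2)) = u - 7/2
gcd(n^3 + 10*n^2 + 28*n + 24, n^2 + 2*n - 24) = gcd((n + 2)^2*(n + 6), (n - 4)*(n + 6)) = n + 6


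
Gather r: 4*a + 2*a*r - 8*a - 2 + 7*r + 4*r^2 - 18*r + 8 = -4*a + 4*r^2 + r*(2*a - 11) + 6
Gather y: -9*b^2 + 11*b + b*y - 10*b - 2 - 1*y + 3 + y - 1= -9*b^2 + b*y + b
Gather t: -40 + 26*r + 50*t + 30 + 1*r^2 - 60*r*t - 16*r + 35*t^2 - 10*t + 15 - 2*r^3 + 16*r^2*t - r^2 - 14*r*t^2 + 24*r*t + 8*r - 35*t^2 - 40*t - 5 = -2*r^3 - 14*r*t^2 + 18*r + t*(16*r^2 - 36*r)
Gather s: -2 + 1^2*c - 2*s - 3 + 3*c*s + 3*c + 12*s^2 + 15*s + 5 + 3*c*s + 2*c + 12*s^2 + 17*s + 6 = 6*c + 24*s^2 + s*(6*c + 30) + 6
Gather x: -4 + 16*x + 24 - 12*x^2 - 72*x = -12*x^2 - 56*x + 20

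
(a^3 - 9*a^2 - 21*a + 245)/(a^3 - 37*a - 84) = (a^2 - 2*a - 35)/(a^2 + 7*a + 12)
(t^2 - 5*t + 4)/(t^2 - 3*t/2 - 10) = 2*(t - 1)/(2*t + 5)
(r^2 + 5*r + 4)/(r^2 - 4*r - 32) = (r + 1)/(r - 8)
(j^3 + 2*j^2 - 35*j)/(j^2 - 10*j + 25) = j*(j + 7)/(j - 5)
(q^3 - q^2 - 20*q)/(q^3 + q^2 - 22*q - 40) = q/(q + 2)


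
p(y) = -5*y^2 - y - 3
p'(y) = -10*y - 1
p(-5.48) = -147.67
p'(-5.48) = 53.80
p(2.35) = -32.96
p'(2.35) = -24.50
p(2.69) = -41.87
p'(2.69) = -27.90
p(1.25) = -12.06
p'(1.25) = -13.50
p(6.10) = -195.15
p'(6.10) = -62.00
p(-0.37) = -3.31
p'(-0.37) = 2.70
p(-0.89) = -6.07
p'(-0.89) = 7.90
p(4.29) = -99.31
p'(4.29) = -43.90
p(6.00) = -189.00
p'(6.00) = -61.00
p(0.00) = -3.00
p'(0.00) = -1.00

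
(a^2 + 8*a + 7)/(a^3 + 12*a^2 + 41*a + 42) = (a + 1)/(a^2 + 5*a + 6)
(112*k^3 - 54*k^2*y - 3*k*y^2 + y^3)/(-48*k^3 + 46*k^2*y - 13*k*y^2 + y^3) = (7*k + y)/(-3*k + y)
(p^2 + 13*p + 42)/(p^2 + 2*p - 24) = (p + 7)/(p - 4)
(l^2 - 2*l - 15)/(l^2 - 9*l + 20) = (l + 3)/(l - 4)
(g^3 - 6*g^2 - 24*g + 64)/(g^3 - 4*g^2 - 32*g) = (g - 2)/g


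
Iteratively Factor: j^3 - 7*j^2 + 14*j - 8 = (j - 2)*(j^2 - 5*j + 4) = (j - 2)*(j - 1)*(j - 4)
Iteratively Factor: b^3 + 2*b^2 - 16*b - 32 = (b + 4)*(b^2 - 2*b - 8) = (b - 4)*(b + 4)*(b + 2)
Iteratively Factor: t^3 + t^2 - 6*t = (t + 3)*(t^2 - 2*t) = t*(t + 3)*(t - 2)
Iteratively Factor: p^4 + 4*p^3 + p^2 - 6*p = (p + 3)*(p^3 + p^2 - 2*p) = (p - 1)*(p + 3)*(p^2 + 2*p) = p*(p - 1)*(p + 3)*(p + 2)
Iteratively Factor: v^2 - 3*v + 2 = (v - 2)*(v - 1)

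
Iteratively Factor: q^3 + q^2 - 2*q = (q)*(q^2 + q - 2) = q*(q - 1)*(q + 2)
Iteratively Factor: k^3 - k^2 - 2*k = (k - 2)*(k^2 + k) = k*(k - 2)*(k + 1)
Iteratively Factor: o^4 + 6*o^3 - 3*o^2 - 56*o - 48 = (o + 1)*(o^3 + 5*o^2 - 8*o - 48) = (o + 1)*(o + 4)*(o^2 + o - 12) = (o + 1)*(o + 4)^2*(o - 3)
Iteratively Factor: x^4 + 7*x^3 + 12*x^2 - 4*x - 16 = (x + 4)*(x^3 + 3*x^2 - 4) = (x + 2)*(x + 4)*(x^2 + x - 2) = (x - 1)*(x + 2)*(x + 4)*(x + 2)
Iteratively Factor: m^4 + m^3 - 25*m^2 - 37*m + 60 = (m - 5)*(m^3 + 6*m^2 + 5*m - 12) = (m - 5)*(m + 4)*(m^2 + 2*m - 3) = (m - 5)*(m - 1)*(m + 4)*(m + 3)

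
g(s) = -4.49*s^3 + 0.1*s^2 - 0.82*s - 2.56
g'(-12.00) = -1942.90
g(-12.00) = 7780.40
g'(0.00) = -0.82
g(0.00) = -2.56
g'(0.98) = -13.56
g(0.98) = -7.49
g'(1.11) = -17.19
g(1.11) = -9.49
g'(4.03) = -218.78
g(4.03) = -298.11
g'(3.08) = -127.99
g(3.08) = -135.33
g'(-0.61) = -5.95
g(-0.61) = -1.00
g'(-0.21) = -1.46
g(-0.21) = -2.34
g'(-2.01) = -55.64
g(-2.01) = 35.95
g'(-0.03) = -0.84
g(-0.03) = -2.54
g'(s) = -13.47*s^2 + 0.2*s - 0.82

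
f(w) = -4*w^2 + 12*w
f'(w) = 12 - 8*w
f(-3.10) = -75.64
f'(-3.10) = 36.80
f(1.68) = 8.87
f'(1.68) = -1.44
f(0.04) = 0.47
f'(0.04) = 11.68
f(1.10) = 8.36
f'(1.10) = 3.20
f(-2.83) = -66.00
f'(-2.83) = 34.64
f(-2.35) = -50.29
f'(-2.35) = 30.80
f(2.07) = 7.70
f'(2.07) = -4.56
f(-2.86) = -67.04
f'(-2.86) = 34.88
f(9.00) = -216.00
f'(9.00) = -60.00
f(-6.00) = -216.00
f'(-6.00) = 60.00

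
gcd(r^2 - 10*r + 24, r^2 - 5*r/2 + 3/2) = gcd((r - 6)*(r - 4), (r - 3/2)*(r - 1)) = 1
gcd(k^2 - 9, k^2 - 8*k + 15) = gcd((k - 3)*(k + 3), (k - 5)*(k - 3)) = k - 3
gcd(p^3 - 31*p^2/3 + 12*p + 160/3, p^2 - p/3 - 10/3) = p + 5/3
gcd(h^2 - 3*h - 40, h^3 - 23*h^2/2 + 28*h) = h - 8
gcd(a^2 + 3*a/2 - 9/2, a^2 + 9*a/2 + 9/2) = a + 3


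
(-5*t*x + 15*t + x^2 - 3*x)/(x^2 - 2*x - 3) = (-5*t + x)/(x + 1)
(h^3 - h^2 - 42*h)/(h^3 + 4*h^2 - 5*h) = (h^2 - h - 42)/(h^2 + 4*h - 5)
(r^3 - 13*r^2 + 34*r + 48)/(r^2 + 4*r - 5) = (r^3 - 13*r^2 + 34*r + 48)/(r^2 + 4*r - 5)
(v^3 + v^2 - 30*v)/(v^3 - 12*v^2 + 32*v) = (v^2 + v - 30)/(v^2 - 12*v + 32)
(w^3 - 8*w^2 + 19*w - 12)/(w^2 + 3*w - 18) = (w^2 - 5*w + 4)/(w + 6)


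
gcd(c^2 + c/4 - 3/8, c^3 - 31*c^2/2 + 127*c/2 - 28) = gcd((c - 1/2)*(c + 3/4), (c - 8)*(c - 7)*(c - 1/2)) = c - 1/2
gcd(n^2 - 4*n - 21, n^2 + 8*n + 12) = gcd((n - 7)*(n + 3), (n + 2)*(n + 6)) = 1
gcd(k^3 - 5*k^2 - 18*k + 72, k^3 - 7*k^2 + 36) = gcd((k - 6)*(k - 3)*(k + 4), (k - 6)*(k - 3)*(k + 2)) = k^2 - 9*k + 18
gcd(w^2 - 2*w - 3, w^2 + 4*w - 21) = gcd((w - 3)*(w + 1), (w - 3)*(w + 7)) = w - 3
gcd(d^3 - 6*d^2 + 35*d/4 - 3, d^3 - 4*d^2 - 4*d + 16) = d - 4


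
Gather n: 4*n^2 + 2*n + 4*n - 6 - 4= 4*n^2 + 6*n - 10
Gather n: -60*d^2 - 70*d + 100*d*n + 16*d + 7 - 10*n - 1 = -60*d^2 - 54*d + n*(100*d - 10) + 6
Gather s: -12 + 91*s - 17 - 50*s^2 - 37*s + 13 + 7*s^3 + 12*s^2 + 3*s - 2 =7*s^3 - 38*s^2 + 57*s - 18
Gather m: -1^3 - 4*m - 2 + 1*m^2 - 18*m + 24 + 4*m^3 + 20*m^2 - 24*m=4*m^3 + 21*m^2 - 46*m + 21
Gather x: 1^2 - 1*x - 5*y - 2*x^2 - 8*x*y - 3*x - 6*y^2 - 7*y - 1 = -2*x^2 + x*(-8*y - 4) - 6*y^2 - 12*y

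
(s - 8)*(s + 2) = s^2 - 6*s - 16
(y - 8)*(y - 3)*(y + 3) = y^3 - 8*y^2 - 9*y + 72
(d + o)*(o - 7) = d*o - 7*d + o^2 - 7*o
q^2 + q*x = q*(q + x)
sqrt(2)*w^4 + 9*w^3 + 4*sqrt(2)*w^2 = w^2*(w + 4*sqrt(2))*(sqrt(2)*w + 1)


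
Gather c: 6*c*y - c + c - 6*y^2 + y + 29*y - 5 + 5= 6*c*y - 6*y^2 + 30*y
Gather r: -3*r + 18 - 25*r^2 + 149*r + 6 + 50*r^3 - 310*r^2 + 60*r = 50*r^3 - 335*r^2 + 206*r + 24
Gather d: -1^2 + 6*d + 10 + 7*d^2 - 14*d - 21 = 7*d^2 - 8*d - 12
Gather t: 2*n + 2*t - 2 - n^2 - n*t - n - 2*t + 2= -n^2 - n*t + n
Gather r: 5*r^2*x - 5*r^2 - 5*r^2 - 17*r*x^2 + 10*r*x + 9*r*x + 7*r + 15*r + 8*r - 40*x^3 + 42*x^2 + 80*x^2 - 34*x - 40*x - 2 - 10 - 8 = r^2*(5*x - 10) + r*(-17*x^2 + 19*x + 30) - 40*x^3 + 122*x^2 - 74*x - 20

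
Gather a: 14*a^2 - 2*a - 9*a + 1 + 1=14*a^2 - 11*a + 2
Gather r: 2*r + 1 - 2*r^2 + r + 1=-2*r^2 + 3*r + 2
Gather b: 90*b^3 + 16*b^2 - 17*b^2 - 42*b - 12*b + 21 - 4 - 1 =90*b^3 - b^2 - 54*b + 16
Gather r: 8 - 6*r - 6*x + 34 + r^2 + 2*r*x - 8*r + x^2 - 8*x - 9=r^2 + r*(2*x - 14) + x^2 - 14*x + 33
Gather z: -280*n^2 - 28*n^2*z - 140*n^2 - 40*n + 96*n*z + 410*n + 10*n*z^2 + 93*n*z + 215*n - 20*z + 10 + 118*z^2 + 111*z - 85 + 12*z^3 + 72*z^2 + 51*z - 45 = -420*n^2 + 585*n + 12*z^3 + z^2*(10*n + 190) + z*(-28*n^2 + 189*n + 142) - 120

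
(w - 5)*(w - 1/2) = w^2 - 11*w/2 + 5/2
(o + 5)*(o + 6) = o^2 + 11*o + 30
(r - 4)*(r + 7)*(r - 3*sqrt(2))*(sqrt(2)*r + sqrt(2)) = sqrt(2)*r^4 - 6*r^3 + 4*sqrt(2)*r^3 - 25*sqrt(2)*r^2 - 24*r^2 - 28*sqrt(2)*r + 150*r + 168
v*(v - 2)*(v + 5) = v^3 + 3*v^2 - 10*v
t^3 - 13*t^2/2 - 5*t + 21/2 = (t - 7)*(t - 1)*(t + 3/2)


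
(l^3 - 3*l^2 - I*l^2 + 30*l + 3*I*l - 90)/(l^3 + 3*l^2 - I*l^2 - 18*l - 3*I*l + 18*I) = (l^2 - I*l + 30)/(l^2 + l*(6 - I) - 6*I)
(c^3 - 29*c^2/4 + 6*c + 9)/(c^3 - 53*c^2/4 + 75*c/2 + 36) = (c - 2)/(c - 8)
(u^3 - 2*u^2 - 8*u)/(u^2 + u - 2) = u*(u - 4)/(u - 1)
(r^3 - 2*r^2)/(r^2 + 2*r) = r*(r - 2)/(r + 2)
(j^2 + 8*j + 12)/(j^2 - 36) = (j + 2)/(j - 6)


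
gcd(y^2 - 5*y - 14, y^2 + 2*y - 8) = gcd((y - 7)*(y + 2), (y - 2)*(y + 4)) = 1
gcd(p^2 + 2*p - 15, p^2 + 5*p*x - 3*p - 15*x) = p - 3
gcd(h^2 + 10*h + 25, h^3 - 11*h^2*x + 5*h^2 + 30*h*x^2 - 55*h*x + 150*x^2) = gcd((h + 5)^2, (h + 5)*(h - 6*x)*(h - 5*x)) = h + 5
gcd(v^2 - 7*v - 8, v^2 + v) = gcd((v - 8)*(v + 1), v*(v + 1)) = v + 1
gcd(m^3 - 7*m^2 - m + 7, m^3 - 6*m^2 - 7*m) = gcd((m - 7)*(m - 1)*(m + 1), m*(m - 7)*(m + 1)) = m^2 - 6*m - 7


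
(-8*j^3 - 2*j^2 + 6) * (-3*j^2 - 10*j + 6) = 24*j^5 + 86*j^4 - 28*j^3 - 30*j^2 - 60*j + 36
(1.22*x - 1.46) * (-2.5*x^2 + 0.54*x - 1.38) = -3.05*x^3 + 4.3088*x^2 - 2.472*x + 2.0148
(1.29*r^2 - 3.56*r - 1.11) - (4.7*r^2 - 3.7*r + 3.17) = -3.41*r^2 + 0.14*r - 4.28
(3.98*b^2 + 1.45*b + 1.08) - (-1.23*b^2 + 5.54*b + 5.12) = 5.21*b^2 - 4.09*b - 4.04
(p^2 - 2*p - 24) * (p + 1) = p^3 - p^2 - 26*p - 24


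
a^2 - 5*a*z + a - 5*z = (a + 1)*(a - 5*z)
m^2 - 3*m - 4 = (m - 4)*(m + 1)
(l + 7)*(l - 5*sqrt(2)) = l^2 - 5*sqrt(2)*l + 7*l - 35*sqrt(2)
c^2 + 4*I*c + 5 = (c - I)*(c + 5*I)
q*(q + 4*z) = q^2 + 4*q*z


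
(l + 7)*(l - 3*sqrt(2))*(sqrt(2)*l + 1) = sqrt(2)*l^3 - 5*l^2 + 7*sqrt(2)*l^2 - 35*l - 3*sqrt(2)*l - 21*sqrt(2)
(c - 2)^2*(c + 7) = c^3 + 3*c^2 - 24*c + 28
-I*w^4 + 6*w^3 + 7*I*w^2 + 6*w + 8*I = (w - I)*(w + 2*I)*(w + 4*I)*(-I*w + 1)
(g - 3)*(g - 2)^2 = g^3 - 7*g^2 + 16*g - 12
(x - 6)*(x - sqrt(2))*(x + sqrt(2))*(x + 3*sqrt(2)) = x^4 - 6*x^3 + 3*sqrt(2)*x^3 - 18*sqrt(2)*x^2 - 2*x^2 - 6*sqrt(2)*x + 12*x + 36*sqrt(2)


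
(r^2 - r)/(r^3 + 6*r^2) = (r - 1)/(r*(r + 6))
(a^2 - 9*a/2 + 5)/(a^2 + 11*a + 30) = (a^2 - 9*a/2 + 5)/(a^2 + 11*a + 30)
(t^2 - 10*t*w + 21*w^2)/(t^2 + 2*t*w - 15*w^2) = (t - 7*w)/(t + 5*w)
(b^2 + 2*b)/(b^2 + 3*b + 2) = b/(b + 1)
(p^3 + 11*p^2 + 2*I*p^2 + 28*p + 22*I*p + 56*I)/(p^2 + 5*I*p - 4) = (p^3 + p^2*(11 + 2*I) + p*(28 + 22*I) + 56*I)/(p^2 + 5*I*p - 4)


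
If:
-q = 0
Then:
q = 0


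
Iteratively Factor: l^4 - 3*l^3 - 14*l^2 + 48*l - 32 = (l - 4)*(l^3 + l^2 - 10*l + 8) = (l - 4)*(l + 4)*(l^2 - 3*l + 2) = (l - 4)*(l - 2)*(l + 4)*(l - 1)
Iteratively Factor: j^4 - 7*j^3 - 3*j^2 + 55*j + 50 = (j - 5)*(j^3 - 2*j^2 - 13*j - 10) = (j - 5)^2*(j^2 + 3*j + 2) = (j - 5)^2*(j + 2)*(j + 1)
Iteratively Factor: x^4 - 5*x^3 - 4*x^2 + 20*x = (x + 2)*(x^3 - 7*x^2 + 10*x) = (x - 5)*(x + 2)*(x^2 - 2*x) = (x - 5)*(x - 2)*(x + 2)*(x)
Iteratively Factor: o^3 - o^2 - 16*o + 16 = (o + 4)*(o^2 - 5*o + 4) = (o - 4)*(o + 4)*(o - 1)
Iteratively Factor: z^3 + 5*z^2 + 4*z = (z + 4)*(z^2 + z) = z*(z + 4)*(z + 1)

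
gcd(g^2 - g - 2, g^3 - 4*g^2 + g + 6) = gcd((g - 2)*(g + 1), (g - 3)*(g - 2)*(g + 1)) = g^2 - g - 2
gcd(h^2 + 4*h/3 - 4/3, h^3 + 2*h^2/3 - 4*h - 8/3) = h + 2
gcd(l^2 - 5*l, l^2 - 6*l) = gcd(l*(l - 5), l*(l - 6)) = l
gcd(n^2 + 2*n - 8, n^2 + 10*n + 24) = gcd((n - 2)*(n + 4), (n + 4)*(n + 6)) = n + 4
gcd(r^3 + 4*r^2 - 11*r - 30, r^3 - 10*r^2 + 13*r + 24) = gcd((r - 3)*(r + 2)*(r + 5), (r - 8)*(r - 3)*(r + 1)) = r - 3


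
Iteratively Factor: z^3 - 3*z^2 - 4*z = (z - 4)*(z^2 + z) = z*(z - 4)*(z + 1)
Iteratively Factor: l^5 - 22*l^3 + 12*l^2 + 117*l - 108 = (l + 3)*(l^4 - 3*l^3 - 13*l^2 + 51*l - 36) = (l - 3)*(l + 3)*(l^3 - 13*l + 12) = (l - 3)*(l - 1)*(l + 3)*(l^2 + l - 12) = (l - 3)^2*(l - 1)*(l + 3)*(l + 4)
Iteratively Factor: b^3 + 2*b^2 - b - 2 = (b + 1)*(b^2 + b - 2) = (b - 1)*(b + 1)*(b + 2)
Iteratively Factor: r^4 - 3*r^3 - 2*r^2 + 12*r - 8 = (r + 2)*(r^3 - 5*r^2 + 8*r - 4) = (r - 1)*(r + 2)*(r^2 - 4*r + 4) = (r - 2)*(r - 1)*(r + 2)*(r - 2)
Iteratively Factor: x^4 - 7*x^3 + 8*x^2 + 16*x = (x)*(x^3 - 7*x^2 + 8*x + 16) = x*(x + 1)*(x^2 - 8*x + 16) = x*(x - 4)*(x + 1)*(x - 4)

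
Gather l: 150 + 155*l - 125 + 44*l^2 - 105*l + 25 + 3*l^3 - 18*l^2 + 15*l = 3*l^3 + 26*l^2 + 65*l + 50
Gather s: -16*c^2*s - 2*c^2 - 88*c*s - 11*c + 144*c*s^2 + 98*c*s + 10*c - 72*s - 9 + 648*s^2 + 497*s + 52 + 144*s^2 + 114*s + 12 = -2*c^2 - c + s^2*(144*c + 792) + s*(-16*c^2 + 10*c + 539) + 55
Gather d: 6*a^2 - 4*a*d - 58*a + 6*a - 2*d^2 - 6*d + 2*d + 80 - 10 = 6*a^2 - 52*a - 2*d^2 + d*(-4*a - 4) + 70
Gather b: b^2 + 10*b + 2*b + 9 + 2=b^2 + 12*b + 11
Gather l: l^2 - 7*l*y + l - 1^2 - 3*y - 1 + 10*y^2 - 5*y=l^2 + l*(1 - 7*y) + 10*y^2 - 8*y - 2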